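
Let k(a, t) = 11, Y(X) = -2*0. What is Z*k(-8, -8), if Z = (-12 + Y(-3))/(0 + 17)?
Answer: -132/17 ≈ -7.7647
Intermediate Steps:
Y(X) = 0
Z = -12/17 (Z = (-12 + 0)/(0 + 17) = -12/17 ≈ -0.70588)
Z*k(-8, -8) = -12/17*11 = -132/17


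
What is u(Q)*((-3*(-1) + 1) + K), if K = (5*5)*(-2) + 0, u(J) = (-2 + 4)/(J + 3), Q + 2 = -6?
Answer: 92/5 ≈ 18.400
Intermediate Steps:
Q = -8 (Q = -2 - 6 = -8)
u(J) = 2/(3 + J)
K = -50 (K = 25*(-2) + 0 = -50 + 0 = -50)
u(Q)*((-3*(-1) + 1) + K) = (2/(3 - 8))*((-3*(-1) + 1) - 50) = (2/(-5))*((3 + 1) - 50) = (2*(-⅕))*(4 - 50) = -⅖*(-46) = 92/5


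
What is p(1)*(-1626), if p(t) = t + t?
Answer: -3252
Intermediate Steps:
p(t) = 2*t
p(1)*(-1626) = (2*1)*(-1626) = 2*(-1626) = -3252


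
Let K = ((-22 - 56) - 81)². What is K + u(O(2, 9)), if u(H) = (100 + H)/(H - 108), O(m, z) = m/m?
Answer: 2704966/107 ≈ 25280.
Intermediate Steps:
O(m, z) = 1
u(H) = (100 + H)/(-108 + H)
K = 25281 (K = (-78 - 81)² = (-159)² = 25281)
K + u(O(2, 9)) = 25281 + (100 + 1)/(-108 + 1) = 25281 + 101/(-107) = 25281 - 1/107*101 = 25281 - 101/107 = 2704966/107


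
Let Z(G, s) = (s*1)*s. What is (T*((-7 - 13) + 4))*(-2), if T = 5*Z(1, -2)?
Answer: 640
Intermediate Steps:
Z(G, s) = s² (Z(G, s) = s*s = s²)
T = 20 (T = 5*(-2)² = 5*4 = 20)
(T*((-7 - 13) + 4))*(-2) = (20*((-7 - 13) + 4))*(-2) = (20*(-20 + 4))*(-2) = (20*(-16))*(-2) = -320*(-2) = 640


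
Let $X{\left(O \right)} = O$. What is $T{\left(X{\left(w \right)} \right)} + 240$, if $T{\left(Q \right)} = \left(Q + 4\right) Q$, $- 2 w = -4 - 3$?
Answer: $\frac{1065}{4} \approx 266.25$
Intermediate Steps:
$w = \frac{7}{2}$ ($w = - \frac{-4 - 3}{2} = \left(- \frac{1}{2}\right) \left(-7\right) = \frac{7}{2} \approx 3.5$)
$T{\left(Q \right)} = Q \left(4 + Q\right)$ ($T{\left(Q \right)} = \left(4 + Q\right) Q = Q \left(4 + Q\right)$)
$T{\left(X{\left(w \right)} \right)} + 240 = \frac{7 \left(4 + \frac{7}{2}\right)}{2} + 240 = \frac{7}{2} \cdot \frac{15}{2} + 240 = \frac{105}{4} + 240 = \frac{1065}{4}$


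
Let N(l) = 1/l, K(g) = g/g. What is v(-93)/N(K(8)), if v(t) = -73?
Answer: -73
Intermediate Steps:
K(g) = 1
v(-93)/N(K(8)) = -73/(1/1) = -73/1 = -73*1 = -73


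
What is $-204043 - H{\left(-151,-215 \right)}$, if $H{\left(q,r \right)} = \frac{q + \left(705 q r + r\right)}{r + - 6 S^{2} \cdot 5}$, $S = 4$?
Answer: $- \frac{118922426}{695} \approx -1.7111 \cdot 10^{5}$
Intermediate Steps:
$H{\left(q,r \right)} = \frac{q + r + 705 q r}{-480 + r}$ ($H{\left(q,r \right)} = \frac{q + \left(705 q r + r\right)}{r + - 6 \cdot 4^{2} \cdot 5} = \frac{q + \left(705 q r + r\right)}{r + \left(-6\right) 16 \cdot 5} = \frac{q + \left(r + 705 q r\right)}{r - 480} = \frac{q + r + 705 q r}{r - 480} = \frac{q + r + 705 q r}{-480 + r}$)
$-204043 - H{\left(-151,-215 \right)} = -204043 - \frac{-151 - 215 + 705 \left(-151\right) \left(-215\right)}{-480 - 215} = -204043 - \frac{-151 - 215 + 22887825}{-695} = -204043 - \left(- \frac{1}{695}\right) 22887459 = -204043 - - \frac{22887459}{695} = -204043 + \frac{22887459}{695} = - \frac{118922426}{695}$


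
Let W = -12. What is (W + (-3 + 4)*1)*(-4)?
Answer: 44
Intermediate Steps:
(W + (-3 + 4)*1)*(-4) = (-12 + (-3 + 4)*1)*(-4) = (-12 + 1*1)*(-4) = (-12 + 1)*(-4) = -11*(-4) = 44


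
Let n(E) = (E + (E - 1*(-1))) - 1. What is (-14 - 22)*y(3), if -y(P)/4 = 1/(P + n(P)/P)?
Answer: 144/5 ≈ 28.800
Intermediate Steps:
n(E) = 2*E (n(E) = (E + (E + 1)) - 1 = (E + (1 + E)) - 1 = (1 + 2*E) - 1 = 2*E)
y(P) = -4/(2 + P) (y(P) = -4/(P + (2*P)/P) = -4/(P + 2) = -4/(2 + P))
(-14 - 22)*y(3) = (-14 - 22)*(-4/(2 + 3)) = -(-144)/5 = -36*(-⅘) = 144/5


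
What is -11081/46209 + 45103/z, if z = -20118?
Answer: -256343565/103292518 ≈ -2.4817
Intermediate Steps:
-11081/46209 + 45103/z = -11081/46209 + 45103/(-20118) = -11081*1/46209 + 45103*(-1/20118) = -11081/46209 - 45103/20118 = -256343565/103292518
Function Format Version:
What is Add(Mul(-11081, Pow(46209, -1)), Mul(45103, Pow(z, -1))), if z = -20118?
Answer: Rational(-256343565, 103292518) ≈ -2.4817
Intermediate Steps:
Add(Mul(-11081, Pow(46209, -1)), Mul(45103, Pow(z, -1))) = Add(Mul(-11081, Pow(46209, -1)), Mul(45103, Pow(-20118, -1))) = Add(Mul(-11081, Rational(1, 46209)), Mul(45103, Rational(-1, 20118))) = Add(Rational(-11081, 46209), Rational(-45103, 20118)) = Rational(-256343565, 103292518)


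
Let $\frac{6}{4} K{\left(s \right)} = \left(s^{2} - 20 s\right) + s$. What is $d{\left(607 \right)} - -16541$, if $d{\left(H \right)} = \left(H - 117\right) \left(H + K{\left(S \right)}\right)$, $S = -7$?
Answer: $\frac{1120273}{3} \approx 3.7342 \cdot 10^{5}$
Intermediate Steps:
$K{\left(s \right)} = - \frac{38 s}{3} + \frac{2 s^{2}}{3}$ ($K{\left(s \right)} = \frac{2 \left(\left(s^{2} - 20 s\right) + s\right)}{3} = \frac{2 \left(s^{2} - 19 s\right)}{3} = - \frac{38 s}{3} + \frac{2 s^{2}}{3}$)
$d{\left(H \right)} = \left(-117 + H\right) \left(\frac{364}{3} + H\right)$ ($d{\left(H \right)} = \left(H - 117\right) \left(H + \frac{2}{3} \left(-7\right) \left(-19 - 7\right)\right) = \left(-117 + H\right) \left(H + \frac{2}{3} \left(-7\right) \left(-26\right)\right) = \left(-117 + H\right) \left(H + \frac{364}{3}\right) = \left(-117 + H\right) \left(\frac{364}{3} + H\right)$)
$d{\left(607 \right)} - -16541 = \left(-14196 + 607^{2} + \frac{13}{3} \cdot 607\right) - -16541 = \left(-14196 + 368449 + \frac{7891}{3}\right) + 16541 = \frac{1070650}{3} + 16541 = \frac{1120273}{3}$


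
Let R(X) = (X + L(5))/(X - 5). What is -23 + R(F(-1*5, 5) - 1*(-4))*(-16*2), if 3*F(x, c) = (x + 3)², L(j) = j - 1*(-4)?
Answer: -1399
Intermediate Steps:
L(j) = 4 + j (L(j) = j + 4 = 4 + j)
F(x, c) = (3 + x)²/3 (F(x, c) = (x + 3)²/3 = (3 + x)²/3)
R(X) = (9 + X)/(-5 + X) (R(X) = (X + (4 + 5))/(X - 5) = (X + 9)/(-5 + X) = (9 + X)/(-5 + X))
-23 + R(F(-1*5, 5) - 1*(-4))*(-16*2) = -23 + ((9 + ((3 - 1*5)²/3 - 1*(-4)))/(-5 + ((3 - 1*5)²/3 - 1*(-4))))*(-16*2) = -23 + ((9 + ((3 - 5)²/3 + 4))/(-5 + ((3 - 5)²/3 + 4)))*(-32) = -23 + ((9 + ((⅓)*(-2)² + 4))/(-5 + ((⅓)*(-2)² + 4)))*(-32) = -23 + ((9 + ((⅓)*4 + 4))/(-5 + ((⅓)*4 + 4)))*(-32) = -23 + ((9 + (4/3 + 4))/(-5 + (4/3 + 4)))*(-32) = -23 + ((9 + 16/3)/(-5 + 16/3))*(-32) = -23 + ((43/3)/(⅓))*(-32) = -23 + (3*(43/3))*(-32) = -23 + 43*(-32) = -23 - 1376 = -1399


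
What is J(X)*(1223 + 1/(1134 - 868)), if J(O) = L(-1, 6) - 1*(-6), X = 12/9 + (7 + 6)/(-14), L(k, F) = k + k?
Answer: 650638/133 ≈ 4892.0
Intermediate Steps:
L(k, F) = 2*k
X = 17/42 (X = 12*(⅑) + 13*(-1/14) = 4/3 - 13/14 = 17/42 ≈ 0.40476)
J(O) = 4 (J(O) = 2*(-1) - 1*(-6) = -2 + 6 = 4)
J(X)*(1223 + 1/(1134 - 868)) = 4*(1223 + 1/(1134 - 868)) = 4*(1223 + 1/266) = 4*(325319/266) = 650638/133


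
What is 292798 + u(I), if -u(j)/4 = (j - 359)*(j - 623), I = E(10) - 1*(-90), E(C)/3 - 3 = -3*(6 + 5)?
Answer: -601830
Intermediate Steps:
E(C) = -90 (E(C) = 9 + 3*(-3*(6 + 5)) = 9 + 3*(-3*11) = 9 + 3*(-33) = 9 - 99 = -90)
I = 0 (I = -90 - 1*(-90) = -90 + 90 = 0)
u(j) = -4*(-623 + j)*(-359 + j) (u(j) = -4*(j - 359)*(j - 623) = -4*(-359 + j)*(-623 + j) = -4*(-623 + j)*(-359 + j))
292798 + u(I) = 292798 + (-894628 - 4*0² + 3928*0) = 292798 + (-894628 - 4*0 + 0) = 292798 + (-894628 + 0 + 0) = 292798 - 894628 = -601830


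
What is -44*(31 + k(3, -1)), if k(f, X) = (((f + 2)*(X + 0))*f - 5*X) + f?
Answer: -1056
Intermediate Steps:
k(f, X) = f - 5*X + X*f*(2 + f) (k(f, X) = (((2 + f)*X)*f - 5*X) + f = ((X*(2 + f))*f - 5*X) + f = (X*f*(2 + f) - 5*X) + f = (-5*X + X*f*(2 + f)) + f = f - 5*X + X*f*(2 + f))
-44*(31 + k(3, -1)) = -44*(31 + (3 - 5*(-1) - 1*3**2 + 2*(-1)*3)) = -44*(31 + (3 + 5 - 1*9 - 6)) = -44*(31 + (3 + 5 - 9 - 6)) = -44*(31 - 7) = -44*24 = -1056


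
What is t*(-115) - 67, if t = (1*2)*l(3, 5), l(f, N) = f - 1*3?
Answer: -67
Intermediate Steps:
l(f, N) = -3 + f (l(f, N) = f - 3 = -3 + f)
t = 0 (t = (1*2)*(-3 + 3) = 2*0 = 0)
t*(-115) - 67 = 0*(-115) - 67 = 0 - 67 = -67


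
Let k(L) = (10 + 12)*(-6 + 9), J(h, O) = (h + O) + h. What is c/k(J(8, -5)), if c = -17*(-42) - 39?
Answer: 225/22 ≈ 10.227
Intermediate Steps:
J(h, O) = O + 2*h (J(h, O) = (O + h) + h = O + 2*h)
k(L) = 66 (k(L) = 22*3 = 66)
c = 675 (c = 714 - 39 = 675)
c/k(J(8, -5)) = 675/66 = 675*(1/66) = 225/22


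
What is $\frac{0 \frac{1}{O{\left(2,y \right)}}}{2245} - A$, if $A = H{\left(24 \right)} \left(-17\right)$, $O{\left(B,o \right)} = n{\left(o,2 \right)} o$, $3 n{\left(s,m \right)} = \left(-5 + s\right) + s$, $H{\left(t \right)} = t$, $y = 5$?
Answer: $408$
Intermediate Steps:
$n{\left(s,m \right)} = - \frac{5}{3} + \frac{2 s}{3}$ ($n{\left(s,m \right)} = \frac{\left(-5 + s\right) + s}{3} = \frac{-5 + 2 s}{3} = - \frac{5}{3} + \frac{2 s}{3}$)
$O{\left(B,o \right)} = o \left(- \frac{5}{3} + \frac{2 o}{3}\right)$ ($O{\left(B,o \right)} = \left(- \frac{5}{3} + \frac{2 o}{3}\right) o = o \left(- \frac{5}{3} + \frac{2 o}{3}\right)$)
$A = -408$ ($A = 24 \left(-17\right) = -408$)
$\frac{0 \frac{1}{O{\left(2,y \right)}}}{2245} - A = \frac{0 \frac{1}{\frac{1}{3} \cdot 5 \left(-5 + 2 \cdot 5\right)}}{2245} - -408 = \frac{0 \frac{1}{\frac{1}{3} \cdot 5 \left(-5 + 10\right)}}{2245} + 408 = \frac{0 \frac{1}{\frac{1}{3} \cdot 5 \cdot 5}}{2245} + 408 = \frac{0 \frac{1}{\frac{25}{3}}}{2245} + 408 = \frac{0 \cdot \frac{3}{25}}{2245} + 408 = \frac{1}{2245} \cdot 0 + 408 = 0 + 408 = 408$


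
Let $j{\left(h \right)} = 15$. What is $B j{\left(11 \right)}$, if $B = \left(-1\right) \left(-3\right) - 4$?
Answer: $-15$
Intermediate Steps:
$B = -1$ ($B = 3 - 4 = -1$)
$B j{\left(11 \right)} = \left(-1\right) 15 = -15$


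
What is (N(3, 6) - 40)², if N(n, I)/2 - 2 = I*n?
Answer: 0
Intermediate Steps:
N(n, I) = 4 + 2*I*n (N(n, I) = 4 + 2*(I*n) = 4 + 2*I*n)
(N(3, 6) - 40)² = ((4 + 2*6*3) - 40)² = ((4 + 36) - 40)² = (40 - 40)² = 0² = 0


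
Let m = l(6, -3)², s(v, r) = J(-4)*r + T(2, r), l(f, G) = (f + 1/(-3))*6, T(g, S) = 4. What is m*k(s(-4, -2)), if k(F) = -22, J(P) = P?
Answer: -25432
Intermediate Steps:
l(f, G) = -2 + 6*f (l(f, G) = (f - ⅓)*6 = (-⅓ + f)*6 = -2 + 6*f)
s(v, r) = 4 - 4*r (s(v, r) = -4*r + 4 = 4 - 4*r)
m = 1156 (m = (-2 + 6*6)² = (-2 + 36)² = 34² = 1156)
m*k(s(-4, -2)) = 1156*(-22) = -25432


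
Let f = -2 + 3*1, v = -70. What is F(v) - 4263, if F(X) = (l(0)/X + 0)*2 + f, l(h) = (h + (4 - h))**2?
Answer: -149186/35 ≈ -4262.5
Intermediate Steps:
l(h) = 16 (l(h) = 4**2 = 16)
f = 1 (f = -2 + 3 = 1)
F(X) = 1 + 32/X (F(X) = (16/X + 0)*2 + 1 = (16/X)*2 + 1 = 32/X + 1 = 1 + 32/X)
F(v) - 4263 = (32 - 70)/(-70) - 4263 = -1/70*(-38) - 4263 = 19/35 - 4263 = -149186/35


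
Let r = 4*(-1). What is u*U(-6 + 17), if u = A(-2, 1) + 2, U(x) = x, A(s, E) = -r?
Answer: 66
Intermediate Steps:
r = -4
A(s, E) = 4 (A(s, E) = -1*(-4) = 4)
u = 6 (u = 4 + 2 = 6)
u*U(-6 + 17) = 6*(-6 + 17) = 6*11 = 66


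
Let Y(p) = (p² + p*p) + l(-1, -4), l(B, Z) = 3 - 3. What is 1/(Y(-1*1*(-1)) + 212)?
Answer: 1/214 ≈ 0.0046729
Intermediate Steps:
l(B, Z) = 0
Y(p) = 2*p² (Y(p) = (p² + p*p) + 0 = (p² + p²) + 0 = 2*p² + 0 = 2*p²)
1/(Y(-1*1*(-1)) + 212) = 1/(2*(-1*1*(-1))² + 212) = 1/(2*(-1*(-1))² + 212) = 1/(2*1² + 212) = 1/(2*1 + 212) = 1/(2 + 212) = 1/214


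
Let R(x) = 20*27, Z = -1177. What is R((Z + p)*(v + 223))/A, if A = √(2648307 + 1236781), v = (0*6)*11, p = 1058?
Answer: 135*√242818/242818 ≈ 0.27396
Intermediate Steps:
v = 0 (v = 0*11 = 0)
A = 4*√242818 (A = √3885088 = 4*√242818 ≈ 1971.1)
R(x) = 540
R((Z + p)*(v + 223))/A = 540/((4*√242818)) = 540*(√242818/971272) = 135*√242818/242818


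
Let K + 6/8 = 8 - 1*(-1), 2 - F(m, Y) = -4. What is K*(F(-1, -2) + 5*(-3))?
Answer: -297/4 ≈ -74.250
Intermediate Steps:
F(m, Y) = 6 (F(m, Y) = 2 - 1*(-4) = 2 + 4 = 6)
K = 33/4 (K = -¾ + (8 - 1*(-1)) = -¾ + (8 + 1) = -¾ + 9 = 33/4 ≈ 8.2500)
K*(F(-1, -2) + 5*(-3)) = 33*(6 + 5*(-3))/4 = 33*(6 - 15)/4 = (33/4)*(-9) = -297/4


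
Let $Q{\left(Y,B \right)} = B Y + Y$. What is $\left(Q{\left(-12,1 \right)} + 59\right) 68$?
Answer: $2380$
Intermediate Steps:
$Q{\left(Y,B \right)} = Y + B Y$
$\left(Q{\left(-12,1 \right)} + 59\right) 68 = \left(- 12 \left(1 + 1\right) + 59\right) 68 = \left(\left(-12\right) 2 + 59\right) 68 = \left(-24 + 59\right) 68 = 35 \cdot 68 = 2380$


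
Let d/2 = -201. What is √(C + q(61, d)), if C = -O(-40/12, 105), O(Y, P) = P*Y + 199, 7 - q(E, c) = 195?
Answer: I*√37 ≈ 6.0828*I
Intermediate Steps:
d = -402 (d = 2*(-201) = -402)
q(E, c) = -188 (q(E, c) = 7 - 1*195 = 7 - 195 = -188)
O(Y, P) = 199 + P*Y
C = 151 (C = -(199 + 105*(-40/12)) = -(199 + 105*(-40*1/12)) = -(199 + 105*(-10/3)) = -(199 - 350) = -1*(-151) = 151)
√(C + q(61, d)) = √(151 - 188) = √(-37) = I*√37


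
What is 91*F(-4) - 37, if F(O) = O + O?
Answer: -765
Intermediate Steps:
F(O) = 2*O
91*F(-4) - 37 = 91*(2*(-4)) - 37 = 91*(-8) - 37 = -728 - 37 = -765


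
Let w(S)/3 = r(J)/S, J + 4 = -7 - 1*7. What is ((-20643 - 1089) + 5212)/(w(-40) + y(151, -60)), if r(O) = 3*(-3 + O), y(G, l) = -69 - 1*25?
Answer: 660800/3571 ≈ 185.05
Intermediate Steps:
J = -18 (J = -4 + (-7 - 1*7) = -4 + (-7 - 7) = -4 - 14 = -18)
y(G, l) = -94 (y(G, l) = -69 - 25 = -94)
r(O) = -9 + 3*O
w(S) = -189/S (w(S) = 3*((-9 + 3*(-18))/S) = 3*((-9 - 54)/S) = 3*(-63/S) = -189/S)
((-20643 - 1089) + 5212)/(w(-40) + y(151, -60)) = ((-20643 - 1089) + 5212)/(-189/(-40) - 94) = (-21732 + 5212)/(-189*(-1/40) - 94) = -16520/(189/40 - 94) = -16520/(-3571/40) = -16520*(-40/3571) = 660800/3571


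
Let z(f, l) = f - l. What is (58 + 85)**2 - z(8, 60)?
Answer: 20501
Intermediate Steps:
(58 + 85)**2 - z(8, 60) = (58 + 85)**2 - (8 - 1*60) = 143**2 - (8 - 60) = 20449 - 1*(-52) = 20449 + 52 = 20501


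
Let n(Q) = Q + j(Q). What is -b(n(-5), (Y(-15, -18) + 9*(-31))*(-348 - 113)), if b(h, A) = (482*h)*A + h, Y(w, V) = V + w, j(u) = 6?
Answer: -69327025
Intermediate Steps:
n(Q) = 6 + Q (n(Q) = Q + 6 = 6 + Q)
b(h, A) = h + 482*A*h (b(h, A) = 482*A*h + h = h + 482*A*h)
-b(n(-5), (Y(-15, -18) + 9*(-31))*(-348 - 113)) = -(6 - 5)*(1 + 482*(((-18 - 15) + 9*(-31))*(-348 - 113))) = -(1 + 482*((-33 - 279)*(-461))) = -(1 + 482*(-312*(-461))) = -(1 + 482*143832) = -(1 + 69327024) = -69327025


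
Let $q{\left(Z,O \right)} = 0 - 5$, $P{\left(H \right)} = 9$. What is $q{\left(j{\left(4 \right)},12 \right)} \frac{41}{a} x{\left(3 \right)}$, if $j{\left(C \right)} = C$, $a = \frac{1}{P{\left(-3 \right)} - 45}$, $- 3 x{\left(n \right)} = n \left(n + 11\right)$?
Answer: $-103320$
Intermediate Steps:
$x{\left(n \right)} = - \frac{n \left(11 + n\right)}{3}$ ($x{\left(n \right)} = - \frac{n \left(n + 11\right)}{3} = - \frac{n \left(11 + n\right)}{3}$)
$a = - \frac{1}{36}$ ($a = \frac{1}{9 - 45} = \frac{1}{-36} = - \frac{1}{36} \approx -0.027778$)
$q{\left(Z,O \right)} = -5$
$q{\left(j{\left(4 \right)},12 \right)} \frac{41}{a} x{\left(3 \right)} = - 5 \frac{41}{- \frac{1}{36}} \left(\left(- \frac{1}{3}\right) 3 \left(11 + 3\right)\right) = - 5 \cdot 41 \left(-36\right) \left(\left(- \frac{1}{3}\right) 3 \cdot 14\right) = \left(-5\right) \left(-1476\right) \left(-14\right) = 7380 \left(-14\right) = -103320$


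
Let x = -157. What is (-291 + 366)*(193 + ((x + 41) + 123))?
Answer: 15000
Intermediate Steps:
(-291 + 366)*(193 + ((x + 41) + 123)) = (-291 + 366)*(193 + ((-157 + 41) + 123)) = 75*(193 + (-116 + 123)) = 75*(193 + 7) = 75*200 = 15000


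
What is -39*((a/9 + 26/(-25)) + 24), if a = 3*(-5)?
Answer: -20761/25 ≈ -830.44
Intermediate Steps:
a = -15
-39*((a/9 + 26/(-25)) + 24) = -39*((-15/9 + 26/(-25)) + 24) = -39*((-15*⅑ + 26*(-1/25)) + 24) = -39*((-5/3 - 26/25) + 24) = -39*(-203/75 + 24) = -39*1597/75 = -20761/25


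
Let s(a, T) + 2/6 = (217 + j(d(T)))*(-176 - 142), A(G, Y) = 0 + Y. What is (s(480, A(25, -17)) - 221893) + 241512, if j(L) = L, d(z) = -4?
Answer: -144346/3 ≈ -48115.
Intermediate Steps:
A(G, Y) = Y
s(a, T) = -203203/3 (s(a, T) = -⅓ + (217 - 4)*(-176 - 142) = -⅓ + 213*(-318) = -⅓ - 67734 = -203203/3)
(s(480, A(25, -17)) - 221893) + 241512 = (-203203/3 - 221893) + 241512 = -868882/3 + 241512 = -144346/3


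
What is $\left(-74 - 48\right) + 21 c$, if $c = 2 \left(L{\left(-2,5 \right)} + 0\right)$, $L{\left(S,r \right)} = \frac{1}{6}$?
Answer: $-115$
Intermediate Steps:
$L{\left(S,r \right)} = \frac{1}{6}$
$c = \frac{1}{3}$ ($c = 2 \left(\frac{1}{6} + 0\right) = 2 \cdot \frac{1}{6} = \frac{1}{3} \approx 0.33333$)
$\left(-74 - 48\right) + 21 c = \left(-74 - 48\right) + 21 \cdot \frac{1}{3} = \left(-74 - 48\right) + 7 = -122 + 7 = -115$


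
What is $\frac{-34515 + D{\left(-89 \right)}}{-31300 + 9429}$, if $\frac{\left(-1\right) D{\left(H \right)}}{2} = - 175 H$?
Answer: $\frac{65665}{21871} \approx 3.0024$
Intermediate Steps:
$D{\left(H \right)} = 350 H$ ($D{\left(H \right)} = - 2 \left(- 175 H\right) = 350 H$)
$\frac{-34515 + D{\left(-89 \right)}}{-31300 + 9429} = \frac{-34515 + 350 \left(-89\right)}{-31300 + 9429} = \frac{-34515 - 31150}{-21871} = \left(-65665\right) \left(- \frac{1}{21871}\right) = \frac{65665}{21871}$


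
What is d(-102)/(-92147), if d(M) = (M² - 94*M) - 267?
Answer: -19725/92147 ≈ -0.21406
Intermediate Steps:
d(M) = -267 + M² - 94*M
d(-102)/(-92147) = (-267 + (-102)² - 94*(-102))/(-92147) = (-267 + 10404 + 9588)*(-1/92147) = 19725*(-1/92147) = -19725/92147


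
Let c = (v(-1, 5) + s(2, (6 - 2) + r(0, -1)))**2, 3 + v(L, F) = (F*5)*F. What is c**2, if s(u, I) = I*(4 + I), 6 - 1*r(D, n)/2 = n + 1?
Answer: 38167092496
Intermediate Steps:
r(D, n) = 10 - 2*n (r(D, n) = 12 - 2*(n + 1) = 12 - 2*(1 + n) = 12 + (-2 - 2*n) = 10 - 2*n)
v(L, F) = -3 + 5*F**2 (v(L, F) = -3 + (F*5)*F = -3 + (5*F)*F = -3 + 5*F**2)
c = 195364 (c = ((-3 + 5*5**2) + ((6 - 2) + (10 - 2*(-1)))*(4 + ((6 - 2) + (10 - 2*(-1)))))**2 = ((-3 + 5*25) + (4 + (10 + 2))*(4 + (4 + (10 + 2))))**2 = ((-3 + 125) + (4 + 12)*(4 + (4 + 12)))**2 = (122 + 16*(4 + 16))**2 = (122 + 16*20)**2 = (122 + 320)**2 = 442**2 = 195364)
c**2 = 195364**2 = 38167092496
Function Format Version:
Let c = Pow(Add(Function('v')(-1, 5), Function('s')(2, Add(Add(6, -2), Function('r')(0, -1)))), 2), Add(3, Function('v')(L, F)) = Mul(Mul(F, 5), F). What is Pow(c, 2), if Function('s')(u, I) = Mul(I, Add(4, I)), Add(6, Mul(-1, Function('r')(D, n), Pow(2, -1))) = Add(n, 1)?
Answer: 38167092496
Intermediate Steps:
Function('r')(D, n) = Add(10, Mul(-2, n)) (Function('r')(D, n) = Add(12, Mul(-2, Add(n, 1))) = Add(12, Mul(-2, Add(1, n))) = Add(12, Add(-2, Mul(-2, n))) = Add(10, Mul(-2, n)))
Function('v')(L, F) = Add(-3, Mul(5, Pow(F, 2))) (Function('v')(L, F) = Add(-3, Mul(Mul(F, 5), F)) = Add(-3, Mul(Mul(5, F), F)) = Add(-3, Mul(5, Pow(F, 2))))
c = 195364 (c = Pow(Add(Add(-3, Mul(5, Pow(5, 2))), Mul(Add(Add(6, -2), Add(10, Mul(-2, -1))), Add(4, Add(Add(6, -2), Add(10, Mul(-2, -1)))))), 2) = Pow(Add(Add(-3, Mul(5, 25)), Mul(Add(4, Add(10, 2)), Add(4, Add(4, Add(10, 2))))), 2) = Pow(Add(Add(-3, 125), Mul(Add(4, 12), Add(4, Add(4, 12)))), 2) = Pow(Add(122, Mul(16, Add(4, 16))), 2) = Pow(Add(122, Mul(16, 20)), 2) = Pow(Add(122, 320), 2) = Pow(442, 2) = 195364)
Pow(c, 2) = Pow(195364, 2) = 38167092496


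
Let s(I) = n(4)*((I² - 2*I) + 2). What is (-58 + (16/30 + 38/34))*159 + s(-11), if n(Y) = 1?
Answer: -749232/85 ≈ -8814.5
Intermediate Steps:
s(I) = 2 + I² - 2*I (s(I) = 1*((I² - 2*I) + 2) = 1*(2 + I² - 2*I) = 2 + I² - 2*I)
(-58 + (16/30 + 38/34))*159 + s(-11) = (-58 + (16/30 + 38/34))*159 + (2 + (-11)² - 2*(-11)) = (-58 + (16*(1/30) + 38*(1/34)))*159 + (2 + 121 + 22) = (-58 + (8/15 + 19/17))*159 + 145 = (-58 + 421/255)*159 + 145 = -14369/255*159 + 145 = -761557/85 + 145 = -749232/85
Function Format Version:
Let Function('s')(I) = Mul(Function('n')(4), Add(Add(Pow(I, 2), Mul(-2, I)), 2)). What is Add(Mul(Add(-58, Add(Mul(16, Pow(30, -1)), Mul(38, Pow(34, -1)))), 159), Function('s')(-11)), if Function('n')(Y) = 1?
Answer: Rational(-749232, 85) ≈ -8814.5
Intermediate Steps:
Function('s')(I) = Add(2, Pow(I, 2), Mul(-2, I)) (Function('s')(I) = Mul(1, Add(Add(Pow(I, 2), Mul(-2, I)), 2)) = Mul(1, Add(2, Pow(I, 2), Mul(-2, I))) = Add(2, Pow(I, 2), Mul(-2, I)))
Add(Mul(Add(-58, Add(Mul(16, Pow(30, -1)), Mul(38, Pow(34, -1)))), 159), Function('s')(-11)) = Add(Mul(Add(-58, Add(Mul(16, Pow(30, -1)), Mul(38, Pow(34, -1)))), 159), Add(2, Pow(-11, 2), Mul(-2, -11))) = Add(Mul(Add(-58, Add(Mul(16, Rational(1, 30)), Mul(38, Rational(1, 34)))), 159), Add(2, 121, 22)) = Add(Mul(Add(-58, Add(Rational(8, 15), Rational(19, 17))), 159), 145) = Add(Mul(Add(-58, Rational(421, 255)), 159), 145) = Add(Mul(Rational(-14369, 255), 159), 145) = Add(Rational(-761557, 85), 145) = Rational(-749232, 85)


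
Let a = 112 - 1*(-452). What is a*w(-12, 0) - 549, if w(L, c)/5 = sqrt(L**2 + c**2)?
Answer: 33291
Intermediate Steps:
w(L, c) = 5*sqrt(L**2 + c**2)
a = 564 (a = 112 + 452 = 564)
a*w(-12, 0) - 549 = 564*(5*sqrt((-12)**2 + 0**2)) - 549 = 564*(5*sqrt(144 + 0)) - 549 = 564*(5*sqrt(144)) - 549 = 564*(5*12) - 549 = 564*60 - 549 = 33840 - 549 = 33291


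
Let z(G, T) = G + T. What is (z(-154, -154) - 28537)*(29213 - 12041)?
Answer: -495326340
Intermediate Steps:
(z(-154, -154) - 28537)*(29213 - 12041) = ((-154 - 154) - 28537)*(29213 - 12041) = (-308 - 28537)*17172 = -28845*17172 = -495326340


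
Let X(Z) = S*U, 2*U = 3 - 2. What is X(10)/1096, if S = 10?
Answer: 5/1096 ≈ 0.0045620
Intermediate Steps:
U = ½ (U = (3 - 2)/2 = (½)*1 = ½ ≈ 0.50000)
X(Z) = 5 (X(Z) = 10*(½) = 5)
X(10)/1096 = 5/1096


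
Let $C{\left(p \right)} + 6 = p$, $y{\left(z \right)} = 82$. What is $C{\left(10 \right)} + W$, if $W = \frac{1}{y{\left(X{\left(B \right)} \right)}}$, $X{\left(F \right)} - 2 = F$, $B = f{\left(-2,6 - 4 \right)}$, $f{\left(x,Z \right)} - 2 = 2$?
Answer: $\frac{329}{82} \approx 4.0122$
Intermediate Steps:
$f{\left(x,Z \right)} = 4$ ($f{\left(x,Z \right)} = 2 + 2 = 4$)
$B = 4$
$X{\left(F \right)} = 2 + F$
$C{\left(p \right)} = -6 + p$
$W = \frac{1}{82} \approx 0.012195$
$C{\left(10 \right)} + W = \left(-6 + 10\right) + \frac{1}{82} = 4 + \frac{1}{82} = \frac{329}{82}$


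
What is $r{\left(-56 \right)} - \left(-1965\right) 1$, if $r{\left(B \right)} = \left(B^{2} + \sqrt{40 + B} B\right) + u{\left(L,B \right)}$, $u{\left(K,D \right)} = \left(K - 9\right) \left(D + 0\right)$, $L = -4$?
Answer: $5829 - 224 i \approx 5829.0 - 224.0 i$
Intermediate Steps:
$u{\left(K,D \right)} = D \left(-9 + K\right)$ ($u{\left(K,D \right)} = \left(-9 + K\right) D = D \left(-9 + K\right)$)
$r{\left(B \right)} = B^{2} - 13 B + B \sqrt{40 + B}$ ($r{\left(B \right)} = \left(B^{2} + \sqrt{40 + B} B\right) + B \left(-9 - 4\right) = \left(B^{2} + B \sqrt{40 + B}\right) + B \left(-13\right) = \left(B^{2} + B \sqrt{40 + B}\right) - 13 B = B^{2} - 13 B + B \sqrt{40 + B}$)
$r{\left(-56 \right)} - \left(-1965\right) 1 = - 56 \left(-13 - 56 + \sqrt{40 - 56}\right) - \left(-1965\right) 1 = - 56 \left(-13 - 56 + \sqrt{-16}\right) - -1965 = - 56 \left(-13 - 56 + 4 i\right) + 1965 = - 56 \left(-69 + 4 i\right) + 1965 = \left(3864 - 224 i\right) + 1965 = 5829 - 224 i$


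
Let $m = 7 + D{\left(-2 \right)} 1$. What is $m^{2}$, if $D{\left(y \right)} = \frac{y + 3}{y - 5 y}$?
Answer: $\frac{3249}{64} \approx 50.766$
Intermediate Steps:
$D{\left(y \right)} = - \frac{3 + y}{4 y}$ ($D{\left(y \right)} = \frac{3 + y}{\left(-4\right) y} = \left(3 + y\right) \left(- \frac{1}{4 y}\right) = - \frac{3 + y}{4 y}$)
$m = \frac{57}{8}$ ($m = 7 + \frac{-3 - -2}{4 \left(-2\right)} 1 = 7 + \frac{1}{4} \left(- \frac{1}{2}\right) \left(-3 + 2\right) 1 = 7 + \frac{1}{4} \left(- \frac{1}{2}\right) \left(-1\right) 1 = 7 + \frac{1}{8} \cdot 1 = 7 + \frac{1}{8} = \frac{57}{8} \approx 7.125$)
$m^{2} = \left(\frac{57}{8}\right)^{2} = \frac{3249}{64}$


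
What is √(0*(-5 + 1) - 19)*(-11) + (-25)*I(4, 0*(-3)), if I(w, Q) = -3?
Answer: 75 - 11*I*√19 ≈ 75.0 - 47.948*I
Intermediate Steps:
√(0*(-5 + 1) - 19)*(-11) + (-25)*I(4, 0*(-3)) = √(0*(-5 + 1) - 19)*(-11) - 25*(-3) = √(0*(-4) - 19)*(-11) - 5*5*(-3) = √(0 - 19)*(-11) - 25*(-3) = √(-19)*(-11) + 75 = (I*√19)*(-11) + 75 = -11*I*√19 + 75 = 75 - 11*I*√19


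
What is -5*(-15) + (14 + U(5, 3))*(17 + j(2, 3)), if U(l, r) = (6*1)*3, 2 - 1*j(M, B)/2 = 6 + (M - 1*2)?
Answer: 363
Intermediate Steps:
j(M, B) = -4 - 2*M (j(M, B) = 4 - 2*(6 + (M - 1*2)) = 4 - 2*(6 + (M - 2)) = 4 - 2*(6 + (-2 + M)) = 4 - 2*(4 + M) = 4 + (-8 - 2*M) = -4 - 2*M)
U(l, r) = 18 (U(l, r) = 6*3 = 18)
-5*(-15) + (14 + U(5, 3))*(17 + j(2, 3)) = -5*(-15) + (14 + 18)*(17 + (-4 - 2*2)) = 75 + 32*(17 + (-4 - 4)) = 75 + 32*(17 - 8) = 75 + 32*9 = 75 + 288 = 363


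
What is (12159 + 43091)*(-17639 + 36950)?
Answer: 1066932750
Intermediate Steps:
(12159 + 43091)*(-17639 + 36950) = 55250*19311 = 1066932750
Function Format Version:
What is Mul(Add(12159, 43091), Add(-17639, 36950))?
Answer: 1066932750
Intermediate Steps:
Mul(Add(12159, 43091), Add(-17639, 36950)) = Mul(55250, 19311) = 1066932750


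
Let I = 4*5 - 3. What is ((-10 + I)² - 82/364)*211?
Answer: 1873047/182 ≈ 10291.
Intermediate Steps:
I = 17 (I = 20 - 3 = 17)
((-10 + I)² - 82/364)*211 = ((-10 + 17)² - 82/364)*211 = (7² - 82*1/364)*211 = (49 - 41/182)*211 = (8877/182)*211 = 1873047/182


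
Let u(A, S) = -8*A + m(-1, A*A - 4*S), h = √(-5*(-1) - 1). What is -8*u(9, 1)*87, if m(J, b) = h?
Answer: 48720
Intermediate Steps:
h = 2 (h = √(5 - 1) = √4 = 2)
m(J, b) = 2
u(A, S) = 2 - 8*A (u(A, S) = -8*A + 2 = 2 - 8*A)
-8*u(9, 1)*87 = -8*(2 - 8*9)*87 = -8*(2 - 72)*87 = -8*(-70)*87 = 560*87 = 48720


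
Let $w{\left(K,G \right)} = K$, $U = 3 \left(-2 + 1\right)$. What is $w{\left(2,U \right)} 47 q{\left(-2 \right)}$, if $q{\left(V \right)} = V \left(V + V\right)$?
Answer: $752$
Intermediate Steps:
$q{\left(V \right)} = 2 V^{2}$ ($q{\left(V \right)} = V 2 V = 2 V^{2}$)
$U = -3$ ($U = 3 \left(-1\right) = -3$)
$w{\left(2,U \right)} 47 q{\left(-2 \right)} = 2 \cdot 47 \cdot 2 \left(-2\right)^{2} = 94 \cdot 2 \cdot 4 = 94 \cdot 8 = 752$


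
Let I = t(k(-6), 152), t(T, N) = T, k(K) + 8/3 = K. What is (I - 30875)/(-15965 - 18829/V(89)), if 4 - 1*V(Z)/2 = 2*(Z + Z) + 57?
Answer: 75788518/39121623 ≈ 1.9373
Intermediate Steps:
k(K) = -8/3 + K
V(Z) = -106 - 8*Z (V(Z) = 8 - 2*(2*(Z + Z) + 57) = 8 - 2*(2*(2*Z) + 57) = 8 - 2*(4*Z + 57) = 8 - 2*(57 + 4*Z) = 8 + (-114 - 8*Z) = -106 - 8*Z)
I = -26/3 (I = -8/3 - 6 = -26/3 ≈ -8.6667)
(I - 30875)/(-15965 - 18829/V(89)) = (-26/3 - 30875)/(-15965 - 18829/(-106 - 8*89)) = -92651/(3*(-15965 - 18829/(-106 - 712))) = -92651/(3*(-15965 - 18829/(-818))) = -92651/(3*(-15965 - 18829*(-1/818))) = -92651/(3*(-15965 + 18829/818)) = -92651/(3*(-13040541/818)) = -92651/3*(-818/13040541) = 75788518/39121623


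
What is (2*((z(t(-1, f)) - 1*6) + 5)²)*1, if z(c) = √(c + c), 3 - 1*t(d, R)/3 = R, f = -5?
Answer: 98 - 16*√3 ≈ 70.287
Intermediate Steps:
t(d, R) = 9 - 3*R
z(c) = √2*√c (z(c) = √(2*c) = √2*√c)
(2*((z(t(-1, f)) - 1*6) + 5)²)*1 = (2*((√2*√(9 - 3*(-5)) - 1*6) + 5)²)*1 = (2*((√2*√(9 + 15) - 6) + 5)²)*1 = (2*((√2*√24 - 6) + 5)²)*1 = (2*((√2*(2*√6) - 6) + 5)²)*1 = (2*((4*√3 - 6) + 5)²)*1 = (2*((-6 + 4*√3) + 5)²)*1 = (2*(-1 + 4*√3)²)*1 = 2*(-1 + 4*√3)²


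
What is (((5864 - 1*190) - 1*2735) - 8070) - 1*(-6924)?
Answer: 1793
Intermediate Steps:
(((5864 - 1*190) - 1*2735) - 8070) - 1*(-6924) = (((5864 - 190) - 2735) - 8070) + 6924 = ((5674 - 2735) - 8070) + 6924 = (2939 - 8070) + 6924 = -5131 + 6924 = 1793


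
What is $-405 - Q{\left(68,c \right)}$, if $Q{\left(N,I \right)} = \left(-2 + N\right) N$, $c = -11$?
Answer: $-4893$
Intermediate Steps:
$Q{\left(N,I \right)} = N \left(-2 + N\right)$
$-405 - Q{\left(68,c \right)} = -405 - 68 \left(-2 + 68\right) = -405 - 68 \cdot 66 = -405 - 4488 = -4893$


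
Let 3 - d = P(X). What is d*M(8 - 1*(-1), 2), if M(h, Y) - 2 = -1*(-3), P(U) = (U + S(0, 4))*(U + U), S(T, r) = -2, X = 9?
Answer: -615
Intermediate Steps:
P(U) = 2*U*(-2 + U) (P(U) = (U - 2)*(U + U) = (-2 + U)*(2*U) = 2*U*(-2 + U))
d = -123 (d = 3 - 2*9*(-2 + 9) = 3 - 2*9*7 = 3 - 1*126 = 3 - 126 = -123)
M(h, Y) = 5 (M(h, Y) = 2 - 1*(-3) = 2 + 3 = 5)
d*M(8 - 1*(-1), 2) = -123*5 = -615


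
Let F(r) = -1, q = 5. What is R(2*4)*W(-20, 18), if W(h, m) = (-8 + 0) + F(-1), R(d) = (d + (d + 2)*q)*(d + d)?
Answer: -8352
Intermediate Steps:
R(d) = 2*d*(10 + 6*d) (R(d) = (d + (d + 2)*5)*(d + d) = (d + (2 + d)*5)*(2*d) = (d + (10 + 5*d))*(2*d) = (10 + 6*d)*(2*d) = 2*d*(10 + 6*d))
W(h, m) = -9 (W(h, m) = (-8 + 0) - 1 = -8 - 1 = -9)
R(2*4)*W(-20, 18) = (4*(2*4)*(5 + 3*(2*4)))*(-9) = (4*8*(5 + 3*8))*(-9) = (4*8*(5 + 24))*(-9) = (4*8*29)*(-9) = 928*(-9) = -8352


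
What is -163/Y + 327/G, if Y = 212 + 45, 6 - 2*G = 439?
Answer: -238657/111281 ≈ -2.1446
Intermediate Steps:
G = -433/2 (G = 3 - 1/2*439 = 3 - 439/2 = -433/2 ≈ -216.50)
Y = 257
-163/Y + 327/G = -163/257 + 327/(-433/2) = -163*1/257 + 327*(-2/433) = -163/257 - 654/433 = -238657/111281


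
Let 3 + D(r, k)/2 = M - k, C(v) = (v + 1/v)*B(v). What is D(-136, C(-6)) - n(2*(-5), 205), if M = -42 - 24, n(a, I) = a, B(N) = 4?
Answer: -236/3 ≈ -78.667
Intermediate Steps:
M = -66
C(v) = 4*v + 4/v (C(v) = (v + 1/v)*4 = 4*v + 4/v)
D(r, k) = -138 - 2*k (D(r, k) = -6 + 2*(-66 - k) = -6 + (-132 - 2*k) = -138 - 2*k)
D(-136, C(-6)) - n(2*(-5), 205) = (-138 - 2*(4*(-6) + 4/(-6))) - 2*(-5) = (-138 - 2*(-24 + 4*(-⅙))) - 1*(-10) = (-138 - 2*(-24 - ⅔)) + 10 = (-138 - 2*(-74/3)) + 10 = (-138 + 148/3) + 10 = -266/3 + 10 = -236/3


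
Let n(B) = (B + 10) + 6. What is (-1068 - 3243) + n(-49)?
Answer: -4344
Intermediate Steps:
n(B) = 16 + B (n(B) = (10 + B) + 6 = 16 + B)
(-1068 - 3243) + n(-49) = (-1068 - 3243) + (16 - 49) = -4311 - 33 = -4344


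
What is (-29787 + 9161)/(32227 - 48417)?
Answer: 10313/8095 ≈ 1.2740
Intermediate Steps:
(-29787 + 9161)/(32227 - 48417) = -20626/(-16190) = -20626*(-1/16190) = 10313/8095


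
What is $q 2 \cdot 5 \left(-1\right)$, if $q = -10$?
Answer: $100$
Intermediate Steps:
$q 2 \cdot 5 \left(-1\right) = - 10 \cdot 2 \cdot 5 \left(-1\right) = - 10 \cdot 10 \left(-1\right) = \left(-10\right) \left(-10\right) = 100$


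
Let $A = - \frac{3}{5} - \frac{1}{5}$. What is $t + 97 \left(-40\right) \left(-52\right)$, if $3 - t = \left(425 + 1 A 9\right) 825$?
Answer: $-142922$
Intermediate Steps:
$A = - \frac{4}{5}$ ($A = \left(-3\right) \frac{1}{5} - \frac{1}{5} = - \frac{3}{5} - \frac{1}{5} = - \frac{4}{5} \approx -0.8$)
$t = -344682$ ($t = 3 - \left(425 + 1 \left(- \frac{4}{5}\right) 9\right) 825 = 3 - \left(425 - \frac{36}{5}\right) 825 = 3 - \frac{2089}{5} \cdot 825 = 3 - 344685 = -344682$)
$t + 97 \left(-40\right) \left(-52\right) = -344682 + 97 \left(-40\right) \left(-52\right) = -344682 - -201760 = -344682 + 201760 = -142922$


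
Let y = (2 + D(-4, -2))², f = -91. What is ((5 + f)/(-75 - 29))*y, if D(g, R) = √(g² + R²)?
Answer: 258/13 + 86*√5/13 ≈ 34.639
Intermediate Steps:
D(g, R) = √(R² + g²)
y = (2 + 2*√5)² (y = (2 + √((-2)² + (-4)²))² = (2 + √(4 + 16))² = (2 + √20)² = (2 + 2*√5)² ≈ 41.889)
((5 + f)/(-75 - 29))*y = ((5 - 91)/(-75 - 29))*(24 + 8*√5) = (-86/(-104))*(24 + 8*√5) = (-86*(-1/104))*(24 + 8*√5) = 43*(24 + 8*√5)/52 = 258/13 + 86*√5/13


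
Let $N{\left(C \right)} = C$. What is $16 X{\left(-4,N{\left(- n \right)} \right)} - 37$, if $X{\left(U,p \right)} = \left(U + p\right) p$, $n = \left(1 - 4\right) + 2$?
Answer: $-85$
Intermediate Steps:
$n = -1$ ($n = -3 + 2 = -1$)
$X{\left(U,p \right)} = p \left(U + p\right)$
$16 X{\left(-4,N{\left(- n \right)} \right)} - 37 = 16 \left(-1\right) \left(-1\right) \left(-4 - -1\right) - 37 = 16 \cdot 1 \left(-4 + 1\right) - 37 = 16 \cdot 1 \left(-3\right) - 37 = 16 \left(-3\right) - 37 = -48 - 37 = -85$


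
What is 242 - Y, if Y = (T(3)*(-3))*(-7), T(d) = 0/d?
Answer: 242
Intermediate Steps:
T(d) = 0
Y = 0 (Y = (0*(-3))*(-7) = 0*(-7) = 0)
242 - Y = 242 - 1*0 = 242 + 0 = 242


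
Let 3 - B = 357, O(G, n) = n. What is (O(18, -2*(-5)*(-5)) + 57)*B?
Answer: -2478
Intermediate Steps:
B = -354 (B = 3 - 1*357 = 3 - 357 = -354)
(O(18, -2*(-5)*(-5)) + 57)*B = (-2*(-5)*(-5) + 57)*(-354) = (10*(-5) + 57)*(-354) = (-50 + 57)*(-354) = 7*(-354) = -2478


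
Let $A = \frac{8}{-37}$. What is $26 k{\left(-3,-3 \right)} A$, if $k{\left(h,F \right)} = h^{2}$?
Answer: $- \frac{1872}{37} \approx -50.595$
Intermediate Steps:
$A = - \frac{8}{37}$ ($A = 8 \left(- \frac{1}{37}\right) = - \frac{8}{37} \approx -0.21622$)
$26 k{\left(-3,-3 \right)} A = 26 \left(-3\right)^{2} \left(- \frac{8}{37}\right) = 26 \cdot 9 \left(- \frac{8}{37}\right) = 234 \left(- \frac{8}{37}\right) = - \frac{1872}{37}$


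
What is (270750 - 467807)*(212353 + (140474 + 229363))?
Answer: -114724614830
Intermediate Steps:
(270750 - 467807)*(212353 + (140474 + 229363)) = -197057*(212353 + 369837) = -197057*582190 = -114724614830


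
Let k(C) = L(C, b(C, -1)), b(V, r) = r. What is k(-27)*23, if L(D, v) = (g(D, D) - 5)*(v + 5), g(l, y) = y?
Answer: -2944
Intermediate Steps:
L(D, v) = (-5 + D)*(5 + v) (L(D, v) = (D - 5)*(v + 5) = (-5 + D)*(5 + v))
k(C) = -20 + 4*C (k(C) = -25 - 5*(-1) + 5*C + C*(-1) = -25 + 5 + 5*C - C = -20 + 4*C)
k(-27)*23 = (-20 + 4*(-27))*23 = (-20 - 108)*23 = -128*23 = -2944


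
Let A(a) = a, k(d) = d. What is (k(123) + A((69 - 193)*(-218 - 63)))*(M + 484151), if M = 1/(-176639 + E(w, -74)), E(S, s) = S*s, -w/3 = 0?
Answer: 2990376038779896/176639 ≈ 1.6929e+10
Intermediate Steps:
w = 0 (w = -3*0 = 0)
M = -1/176639 (M = 1/(-176639 + 0*(-74)) = 1/(-176639 + 0) = 1/(-176639) = -1/176639 ≈ -5.6613e-6)
(k(123) + A((69 - 193)*(-218 - 63)))*(M + 484151) = (123 + (69 - 193)*(-218 - 63))*(-1/176639 + 484151) = (123 - 124*(-281))*(85519948488/176639) = (123 + 34844)*(85519948488/176639) = 34967*(85519948488/176639) = 2990376038779896/176639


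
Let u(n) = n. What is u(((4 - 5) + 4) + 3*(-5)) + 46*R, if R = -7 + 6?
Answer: -58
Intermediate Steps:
R = -1
u(((4 - 5) + 4) + 3*(-5)) + 46*R = (((4 - 5) + 4) + 3*(-5)) + 46*(-1) = ((-1 + 4) - 15) - 46 = (3 - 15) - 46 = -12 - 46 = -58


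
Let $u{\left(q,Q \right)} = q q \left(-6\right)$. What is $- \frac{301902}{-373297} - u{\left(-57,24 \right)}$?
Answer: $\frac{7277353620}{373297} \approx 19495.0$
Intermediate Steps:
$u{\left(q,Q \right)} = - 6 q^{2}$ ($u{\left(q,Q \right)} = q^{2} \left(-6\right) = - 6 q^{2}$)
$- \frac{301902}{-373297} - u{\left(-57,24 \right)} = - \frac{301902}{-373297} - - 6 \left(-57\right)^{2} = \left(-301902\right) \left(- \frac{1}{373297}\right) - \left(-6\right) 3249 = \frac{301902}{373297} - -19494 = \frac{301902}{373297} + 19494 = \frac{7277353620}{373297}$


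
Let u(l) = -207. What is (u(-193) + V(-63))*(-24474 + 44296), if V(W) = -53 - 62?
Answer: -6382684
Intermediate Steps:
V(W) = -115
(u(-193) + V(-63))*(-24474 + 44296) = (-207 - 115)*(-24474 + 44296) = -322*19822 = -6382684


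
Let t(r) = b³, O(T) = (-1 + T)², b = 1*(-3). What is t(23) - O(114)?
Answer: -12796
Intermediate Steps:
b = -3
t(r) = -27 (t(r) = (-3)³ = -27)
t(23) - O(114) = -27 - (-1 + 114)² = -27 - 1*113² = -27 - 1*12769 = -27 - 12769 = -12796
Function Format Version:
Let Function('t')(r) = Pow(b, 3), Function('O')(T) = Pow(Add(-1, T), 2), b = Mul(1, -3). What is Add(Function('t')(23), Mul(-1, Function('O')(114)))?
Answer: -12796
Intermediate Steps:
b = -3
Function('t')(r) = -27 (Function('t')(r) = Pow(-3, 3) = -27)
Add(Function('t')(23), Mul(-1, Function('O')(114))) = Add(-27, Mul(-1, Pow(Add(-1, 114), 2))) = Add(-27, Mul(-1, Pow(113, 2))) = Add(-27, Mul(-1, 12769)) = Add(-27, -12769) = -12796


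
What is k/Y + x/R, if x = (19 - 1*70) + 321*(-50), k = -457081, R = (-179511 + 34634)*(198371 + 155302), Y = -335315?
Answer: 2602268532960524/1909025910027735 ≈ 1.3631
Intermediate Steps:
R = -51239083221 (R = -144877*353673 = -51239083221)
x = -16101 (x = (19 - 70) - 16050 = -51 - 16050 = -16101)
k/Y + x/R = -457081/(-335315) - 16101/(-51239083221) = -457081*(-1/335315) - 16101*(-1/51239083221) = 457081/335315 + 1789/5693231469 = 2602268532960524/1909025910027735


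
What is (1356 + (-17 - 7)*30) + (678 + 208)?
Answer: 1522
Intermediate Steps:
(1356 + (-17 - 7)*30) + (678 + 208) = (1356 - 24*30) + 886 = (1356 - 720) + 886 = 636 + 886 = 1522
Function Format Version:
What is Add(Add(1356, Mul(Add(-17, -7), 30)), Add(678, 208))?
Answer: 1522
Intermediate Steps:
Add(Add(1356, Mul(Add(-17, -7), 30)), Add(678, 208)) = Add(Add(1356, Mul(-24, 30)), 886) = Add(Add(1356, -720), 886) = Add(636, 886) = 1522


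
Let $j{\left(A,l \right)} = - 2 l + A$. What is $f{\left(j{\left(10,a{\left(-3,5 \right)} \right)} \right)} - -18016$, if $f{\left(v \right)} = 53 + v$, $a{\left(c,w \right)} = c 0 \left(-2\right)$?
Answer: $18079$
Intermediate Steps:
$a{\left(c,w \right)} = 0$ ($a{\left(c,w \right)} = 0 \left(-2\right) = 0$)
$j{\left(A,l \right)} = A - 2 l$
$f{\left(j{\left(10,a{\left(-3,5 \right)} \right)} \right)} - -18016 = \left(53 + \left(10 - 0\right)\right) - -18016 = \left(53 + \left(10 + 0\right)\right) + 18016 = \left(53 + 10\right) + 18016 = 63 + 18016 = 18079$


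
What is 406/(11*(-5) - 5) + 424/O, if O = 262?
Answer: -20233/3930 ≈ -5.1483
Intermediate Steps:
406/(11*(-5) - 5) + 424/O = 406/(11*(-5) - 5) + 424/262 = 406/(-55 - 5) + 424*(1/262) = 406/(-60) + 212/131 = 406*(-1/60) + 212/131 = -203/30 + 212/131 = -20233/3930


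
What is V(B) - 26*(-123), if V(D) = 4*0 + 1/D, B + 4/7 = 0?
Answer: 12785/4 ≈ 3196.3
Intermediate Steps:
B = -4/7 (B = -4/7 + 0 = -4/7 ≈ -0.57143)
V(D) = 1/D (V(D) = 0 + 1/D = 1/D)
V(B) - 26*(-123) = 1/(-4/7) - 26*(-123) = -7/4 + 3198 = 12785/4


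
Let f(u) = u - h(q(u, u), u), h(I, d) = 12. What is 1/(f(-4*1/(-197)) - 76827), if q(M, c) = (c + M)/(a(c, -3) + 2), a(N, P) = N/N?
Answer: -197/15137279 ≈ -1.3014e-5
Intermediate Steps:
a(N, P) = 1
q(M, c) = M/3 + c/3 (q(M, c) = (c + M)/(1 + 2) = (M + c)/3 = (M + c)*(⅓) = M/3 + c/3)
f(u) = -12 + u (f(u) = u - 1*12 = u - 12 = -12 + u)
1/(f(-4*1/(-197)) - 76827) = 1/((-12 - 4*1/(-197)) - 76827) = 1/((-12 - 4*(-1/197)) - 76827) = 1/((-12 + 4/197) - 76827) = 1/(-2360/197 - 76827) = 1/(-15137279/197) = -197/15137279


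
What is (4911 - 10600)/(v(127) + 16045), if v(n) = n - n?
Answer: -5689/16045 ≈ -0.35457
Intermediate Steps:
v(n) = 0
(4911 - 10600)/(v(127) + 16045) = (4911 - 10600)/(0 + 16045) = -5689/16045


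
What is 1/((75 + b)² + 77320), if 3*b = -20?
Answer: 9/737905 ≈ 1.2197e-5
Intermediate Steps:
b = -20/3 (b = (⅓)*(-20) = -20/3 ≈ -6.6667)
1/((75 + b)² + 77320) = 1/((75 - 20/3)² + 77320) = 1/((205/3)² + 77320) = 1/(42025/9 + 77320) = 1/(737905/9) = 9/737905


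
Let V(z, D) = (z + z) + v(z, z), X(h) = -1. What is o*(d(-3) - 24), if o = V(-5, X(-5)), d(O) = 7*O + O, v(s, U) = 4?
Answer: 288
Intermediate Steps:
d(O) = 8*O
V(z, D) = 4 + 2*z (V(z, D) = (z + z) + 4 = 2*z + 4 = 4 + 2*z)
o = -6 (o = 4 + 2*(-5) = 4 - 10 = -6)
o*(d(-3) - 24) = -6*(8*(-3) - 24) = -6*(-24 - 24) = -6*(-48) = 288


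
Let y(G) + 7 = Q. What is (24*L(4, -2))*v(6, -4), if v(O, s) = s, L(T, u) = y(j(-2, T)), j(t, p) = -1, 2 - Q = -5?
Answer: 0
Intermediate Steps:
Q = 7 (Q = 2 - 1*(-5) = 2 + 5 = 7)
y(G) = 0 (y(G) = -7 + 7 = 0)
L(T, u) = 0
(24*L(4, -2))*v(6, -4) = (24*0)*(-4) = 0*(-4) = 0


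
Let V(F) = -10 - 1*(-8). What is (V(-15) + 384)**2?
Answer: 145924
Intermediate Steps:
V(F) = -2 (V(F) = -10 + 8 = -2)
(V(-15) + 384)**2 = (-2 + 384)**2 = 382**2 = 145924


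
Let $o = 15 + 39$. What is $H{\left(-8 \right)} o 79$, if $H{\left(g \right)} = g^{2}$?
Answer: $273024$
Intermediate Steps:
$o = 54$
$H{\left(-8 \right)} o 79 = \left(-8\right)^{2} \cdot 54 \cdot 79 = 64 \cdot 54 \cdot 79 = 3456 \cdot 79 = 273024$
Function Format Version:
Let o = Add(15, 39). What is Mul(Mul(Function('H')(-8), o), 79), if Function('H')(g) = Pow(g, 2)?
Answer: 273024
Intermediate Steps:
o = 54
Mul(Mul(Function('H')(-8), o), 79) = Mul(Mul(Pow(-8, 2), 54), 79) = Mul(Mul(64, 54), 79) = Mul(3456, 79) = 273024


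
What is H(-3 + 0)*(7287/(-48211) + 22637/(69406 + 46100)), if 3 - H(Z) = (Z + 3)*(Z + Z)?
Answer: 249660185/1856219922 ≈ 0.13450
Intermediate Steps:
H(Z) = 3 - 2*Z*(3 + Z) (H(Z) = 3 - (Z + 3)*(Z + Z) = 3 - (3 + Z)*2*Z = 3 - 2*Z*(3 + Z))
H(-3 + 0)*(7287/(-48211) + 22637/(69406 + 46100)) = (3 - 6*(-3 + 0) - 2*(-3 + 0)**2)*(7287/(-48211) + 22637/(69406 + 46100)) = (3 - 6*(-3) - 2*(-3)**2)*(7287*(-1/48211) + 22637/115506) = (3 + 18 - 2*9)*(-7287/48211 + 22637*(1/115506)) = (3 + 18 - 18)*(-7287/48211 + 22637/115506) = 3*(249660185/5568659766) = 249660185/1856219922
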